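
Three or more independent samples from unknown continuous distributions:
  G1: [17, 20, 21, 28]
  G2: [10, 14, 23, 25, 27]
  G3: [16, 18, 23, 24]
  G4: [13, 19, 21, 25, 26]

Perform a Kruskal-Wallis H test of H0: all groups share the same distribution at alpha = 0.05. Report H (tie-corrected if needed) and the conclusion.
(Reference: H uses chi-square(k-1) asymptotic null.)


Step 1: Combine all N = 18 observations and assign midranks.
sorted (value, group, rank): (10,G2,1), (13,G4,2), (14,G2,3), (16,G3,4), (17,G1,5), (18,G3,6), (19,G4,7), (20,G1,8), (21,G1,9.5), (21,G4,9.5), (23,G2,11.5), (23,G3,11.5), (24,G3,13), (25,G2,14.5), (25,G4,14.5), (26,G4,16), (27,G2,17), (28,G1,18)
Step 2: Sum ranks within each group.
R_1 = 40.5 (n_1 = 4)
R_2 = 47 (n_2 = 5)
R_3 = 34.5 (n_3 = 4)
R_4 = 49 (n_4 = 5)
Step 3: H = 12/(N(N+1)) * sum(R_i^2/n_i) - 3(N+1)
     = 12/(18*19) * (40.5^2/4 + 47^2/5 + 34.5^2/4 + 49^2/5) - 3*19
     = 0.035088 * 1629.62 - 57
     = 0.179825.
Step 4: Ties present; correction factor C = 1 - 18/(18^3 - 18) = 0.996904. Corrected H = 0.179825 / 0.996904 = 0.180383.
Step 5: Under H0, H ~ chi^2(3); p-value = 0.980692.
Step 6: alpha = 0.05. fail to reject H0.

H = 0.1804, df = 3, p = 0.980692, fail to reject H0.


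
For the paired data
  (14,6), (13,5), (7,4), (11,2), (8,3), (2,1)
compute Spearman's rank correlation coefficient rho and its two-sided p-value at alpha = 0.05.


Step 1: Rank x and y separately (midranks; no ties here).
rank(x): 14->6, 13->5, 7->2, 11->4, 8->3, 2->1
rank(y): 6->6, 5->5, 4->4, 2->2, 3->3, 1->1
Step 2: d_i = R_x(i) - R_y(i); compute d_i^2.
  (6-6)^2=0, (5-5)^2=0, (2-4)^2=4, (4-2)^2=4, (3-3)^2=0, (1-1)^2=0
sum(d^2) = 8.
Step 3: rho = 1 - 6*8 / (6*(6^2 - 1)) = 1 - 48/210 = 0.771429.
Step 4: Under H0, t = rho * sqrt((n-2)/(1-rho^2)) = 2.4247 ~ t(4).
Step 5: Two-sided p-value from the t-distribution with 4 df = 0.072397.
Step 6: alpha = 0.05. fail to reject H0.

rho = 0.7714, p = 0.072397, fail to reject H0 at alpha = 0.05.


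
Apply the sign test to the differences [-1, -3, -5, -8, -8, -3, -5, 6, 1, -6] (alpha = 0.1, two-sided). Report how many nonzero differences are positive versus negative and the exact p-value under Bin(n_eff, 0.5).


Step 1: Discard zero differences. Original n = 10; n_eff = number of nonzero differences = 10.
Nonzero differences (with sign): -1, -3, -5, -8, -8, -3, -5, +6, +1, -6
Step 2: Count signs: positive = 2, negative = 8.
Step 3: Under H0: P(positive) = 0.5, so the number of positives S ~ Bin(10, 0.5).
Step 4: Two-sided exact p-value = sum of Bin(10,0.5) probabilities at or below the observed probability = 0.109375.
Step 5: alpha = 0.1. fail to reject H0.

n_eff = 10, pos = 2, neg = 8, p = 0.109375, fail to reject H0.


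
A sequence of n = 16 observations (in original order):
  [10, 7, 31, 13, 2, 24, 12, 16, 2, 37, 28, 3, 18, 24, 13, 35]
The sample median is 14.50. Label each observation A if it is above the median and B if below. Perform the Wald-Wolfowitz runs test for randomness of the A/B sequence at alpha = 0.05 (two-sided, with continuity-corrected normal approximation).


Step 1: Compute median = 14.50; label A = above, B = below.
Labels in order: BBABBABABAABAABA  (n_A = 8, n_B = 8)
Step 2: Count runs R = 12.
Step 3: Under H0 (random ordering), E[R] = 2*n_A*n_B/(n_A+n_B) + 1 = 2*8*8/16 + 1 = 9.0000.
        Var[R] = 2*n_A*n_B*(2*n_A*n_B - n_A - n_B) / ((n_A+n_B)^2 * (n_A+n_B-1)) = 14336/3840 = 3.7333.
        SD[R] = 1.9322.
Step 4: Continuity-corrected z = (R - 0.5 - E[R]) / SD[R] = (12 - 0.5 - 9.0000) / 1.9322 = 1.2939.
Step 5: Two-sided p-value via normal approximation = 2*(1 - Phi(|z|)) = 0.195709.
Step 6: alpha = 0.05. fail to reject H0.

R = 12, z = 1.2939, p = 0.195709, fail to reject H0.


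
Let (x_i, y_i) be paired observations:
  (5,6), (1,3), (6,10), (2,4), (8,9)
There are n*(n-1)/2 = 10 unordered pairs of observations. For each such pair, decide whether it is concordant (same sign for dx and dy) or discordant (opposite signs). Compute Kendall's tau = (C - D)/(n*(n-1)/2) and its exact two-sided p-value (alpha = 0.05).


Step 1: Enumerate the 10 unordered pairs (i,j) with i<j and classify each by sign(x_j-x_i) * sign(y_j-y_i).
  (1,2):dx=-4,dy=-3->C; (1,3):dx=+1,dy=+4->C; (1,4):dx=-3,dy=-2->C; (1,5):dx=+3,dy=+3->C
  (2,3):dx=+5,dy=+7->C; (2,4):dx=+1,dy=+1->C; (2,5):dx=+7,dy=+6->C; (3,4):dx=-4,dy=-6->C
  (3,5):dx=+2,dy=-1->D; (4,5):dx=+6,dy=+5->C
Step 2: C = 9, D = 1, total pairs = 10.
Step 3: tau = (C - D)/(n(n-1)/2) = (9 - 1)/10 = 0.800000.
Step 4: Exact two-sided p-value (enumerate n! = 120 permutations of y under H0): p = 0.083333.
Step 5: alpha = 0.05. fail to reject H0.

tau_b = 0.8000 (C=9, D=1), p = 0.083333, fail to reject H0.


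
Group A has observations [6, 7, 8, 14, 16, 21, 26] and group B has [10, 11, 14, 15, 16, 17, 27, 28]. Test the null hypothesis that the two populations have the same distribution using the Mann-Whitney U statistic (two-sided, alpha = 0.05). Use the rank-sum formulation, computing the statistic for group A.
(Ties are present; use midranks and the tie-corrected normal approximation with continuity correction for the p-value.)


Step 1: Combine and sort all 15 observations; assign midranks.
sorted (value, group): (6,X), (7,X), (8,X), (10,Y), (11,Y), (14,X), (14,Y), (15,Y), (16,X), (16,Y), (17,Y), (21,X), (26,X), (27,Y), (28,Y)
ranks: 6->1, 7->2, 8->3, 10->4, 11->5, 14->6.5, 14->6.5, 15->8, 16->9.5, 16->9.5, 17->11, 21->12, 26->13, 27->14, 28->15
Step 2: Rank sum for X: R1 = 1 + 2 + 3 + 6.5 + 9.5 + 12 + 13 = 47.
Step 3: U_X = R1 - n1(n1+1)/2 = 47 - 7*8/2 = 47 - 28 = 19.
       U_Y = n1*n2 - U_X = 56 - 19 = 37.
Step 4: Ties are present, so use the tie-corrected normal approximation (with continuity correction) for the p-value.
Step 5: p-value = 0.324405; compare to alpha = 0.05. fail to reject H0.

U_X = 19, p = 0.324405, fail to reject H0 at alpha = 0.05.


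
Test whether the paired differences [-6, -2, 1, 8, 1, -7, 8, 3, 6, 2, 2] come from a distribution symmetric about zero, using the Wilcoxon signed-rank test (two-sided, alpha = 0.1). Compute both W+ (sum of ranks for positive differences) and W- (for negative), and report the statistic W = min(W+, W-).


Step 1: Drop any zero differences (none here) and take |d_i|.
|d| = [6, 2, 1, 8, 1, 7, 8, 3, 6, 2, 2]
Step 2: Midrank |d_i| (ties get averaged ranks).
ranks: |6|->7.5, |2|->4, |1|->1.5, |8|->10.5, |1|->1.5, |7|->9, |8|->10.5, |3|->6, |6|->7.5, |2|->4, |2|->4
Step 3: Attach original signs; sum ranks with positive sign and with negative sign.
W+ = 1.5 + 10.5 + 1.5 + 10.5 + 6 + 7.5 + 4 + 4 = 45.5
W- = 7.5 + 4 + 9 = 20.5
(Check: W+ + W- = 66 should equal n(n+1)/2 = 66.)
Step 4: Test statistic W = min(W+, W-) = 20.5.
Step 5: Ties in |d|, so use the tie-corrected normal approximation.
        E[W] = n(n+1)/4 = 11*12/4 = 33.
        Tie groups: |d|=1 (t=2), |d|=2 (t=3), |d|=6 (t=2), |d|=8 (t=2); sum(t^3 - t) = 42.
        Var[W] = n(n+1)(2n+1)/24 - sum(t^3-t)/48 = 3036/24 - 42/48 = 125.625.
        z = (W - E[W]) / sqrt(Var[W]) = (20.5 - 33) / 11.2083 = -1.1152.
        Two-sided p = 2*Phi(z) = 0.264744.
Step 6: alpha = 0.1. fail to reject H0.

W+ = 45.5, W- = 20.5, W = min = 20.5, p = 0.264744, fail to reject H0.


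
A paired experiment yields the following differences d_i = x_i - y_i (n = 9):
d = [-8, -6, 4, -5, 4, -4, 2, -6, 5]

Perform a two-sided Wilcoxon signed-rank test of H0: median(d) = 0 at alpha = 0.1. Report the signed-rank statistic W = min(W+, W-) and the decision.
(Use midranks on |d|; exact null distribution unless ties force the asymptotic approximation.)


Step 1: Drop any zero differences (none here) and take |d_i|.
|d| = [8, 6, 4, 5, 4, 4, 2, 6, 5]
Step 2: Midrank |d_i| (ties get averaged ranks).
ranks: |8|->9, |6|->7.5, |4|->3, |5|->5.5, |4|->3, |4|->3, |2|->1, |6|->7.5, |5|->5.5
Step 3: Attach original signs; sum ranks with positive sign and with negative sign.
W+ = 3 + 3 + 1 + 5.5 = 12.5
W- = 9 + 7.5 + 5.5 + 3 + 7.5 = 32.5
(Check: W+ + W- = 45 should equal n(n+1)/2 = 45.)
Step 4: Test statistic W = min(W+, W-) = 12.5.
Step 5: Ties in |d|, so use the tie-corrected normal approximation.
        E[W] = n(n+1)/4 = 9*10/4 = 22.5.
        Tie groups: |d|=4 (t=3), |d|=5 (t=2), |d|=6 (t=2); sum(t^3 - t) = 36.
        Var[W] = n(n+1)(2n+1)/24 - sum(t^3-t)/48 = 1710/24 - 36/48 = 70.5.
        z = (W - E[W]) / sqrt(Var[W]) = (12.5 - 22.5) / 8.3964 = -1.1910.
        Two-sided p = 2*Phi(z) = 0.233660.
Step 6: alpha = 0.1. fail to reject H0.

W+ = 12.5, W- = 32.5, W = min = 12.5, p = 0.233660, fail to reject H0.


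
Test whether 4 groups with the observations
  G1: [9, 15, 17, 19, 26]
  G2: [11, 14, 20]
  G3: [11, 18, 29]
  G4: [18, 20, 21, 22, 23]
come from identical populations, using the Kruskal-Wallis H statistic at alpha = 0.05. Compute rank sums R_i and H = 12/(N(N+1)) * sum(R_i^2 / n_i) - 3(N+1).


Step 1: Combine all N = 16 observations and assign midranks.
sorted (value, group, rank): (9,G1,1), (11,G2,2.5), (11,G3,2.5), (14,G2,4), (15,G1,5), (17,G1,6), (18,G3,7.5), (18,G4,7.5), (19,G1,9), (20,G2,10.5), (20,G4,10.5), (21,G4,12), (22,G4,13), (23,G4,14), (26,G1,15), (29,G3,16)
Step 2: Sum ranks within each group.
R_1 = 36 (n_1 = 5)
R_2 = 17 (n_2 = 3)
R_3 = 26 (n_3 = 3)
R_4 = 57 (n_4 = 5)
Step 3: H = 12/(N(N+1)) * sum(R_i^2/n_i) - 3(N+1)
     = 12/(16*17) * (36^2/5 + 17^2/3 + 26^2/3 + 57^2/5) - 3*17
     = 0.044118 * 1230.67 - 51
     = 3.294118.
Step 4: Ties present; correction factor C = 1 - 18/(16^3 - 16) = 0.995588. Corrected H = 3.294118 / 0.995588 = 3.308715.
Step 5: Under H0, H ~ chi^2(3); p-value = 0.346432.
Step 6: alpha = 0.05. fail to reject H0.

H = 3.3087, df = 3, p = 0.346432, fail to reject H0.


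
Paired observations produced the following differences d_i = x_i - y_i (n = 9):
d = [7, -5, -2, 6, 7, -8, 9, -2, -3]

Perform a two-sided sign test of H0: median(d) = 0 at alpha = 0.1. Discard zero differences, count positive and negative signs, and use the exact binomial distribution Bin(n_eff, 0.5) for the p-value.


Step 1: Discard zero differences. Original n = 9; n_eff = number of nonzero differences = 9.
Nonzero differences (with sign): +7, -5, -2, +6, +7, -8, +9, -2, -3
Step 2: Count signs: positive = 4, negative = 5.
Step 3: Under H0: P(positive) = 0.5, so the number of positives S ~ Bin(9, 0.5).
Step 4: Two-sided exact p-value = sum of Bin(9,0.5) probabilities at or below the observed probability = 1.000000.
Step 5: alpha = 0.1. fail to reject H0.

n_eff = 9, pos = 4, neg = 5, p = 1.000000, fail to reject H0.


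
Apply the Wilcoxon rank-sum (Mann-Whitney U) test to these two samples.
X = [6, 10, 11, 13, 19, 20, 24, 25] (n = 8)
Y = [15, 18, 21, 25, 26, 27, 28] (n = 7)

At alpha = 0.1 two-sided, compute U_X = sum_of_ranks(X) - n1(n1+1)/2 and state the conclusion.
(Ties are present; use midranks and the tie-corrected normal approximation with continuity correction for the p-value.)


Step 1: Combine and sort all 15 observations; assign midranks.
sorted (value, group): (6,X), (10,X), (11,X), (13,X), (15,Y), (18,Y), (19,X), (20,X), (21,Y), (24,X), (25,X), (25,Y), (26,Y), (27,Y), (28,Y)
ranks: 6->1, 10->2, 11->3, 13->4, 15->5, 18->6, 19->7, 20->8, 21->9, 24->10, 25->11.5, 25->11.5, 26->13, 27->14, 28->15
Step 2: Rank sum for X: R1 = 1 + 2 + 3 + 4 + 7 + 8 + 10 + 11.5 = 46.5.
Step 3: U_X = R1 - n1(n1+1)/2 = 46.5 - 8*9/2 = 46.5 - 36 = 10.5.
       U_Y = n1*n2 - U_X = 56 - 10.5 = 45.5.
Step 4: Ties are present, so use the tie-corrected normal approximation (with continuity correction) for the p-value.
Step 5: p-value = 0.048939; compare to alpha = 0.1. reject H0.

U_X = 10.5, p = 0.048939, reject H0 at alpha = 0.1.


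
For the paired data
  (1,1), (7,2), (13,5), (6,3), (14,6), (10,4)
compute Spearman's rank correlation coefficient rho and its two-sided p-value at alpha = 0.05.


Step 1: Rank x and y separately (midranks; no ties here).
rank(x): 1->1, 7->3, 13->5, 6->2, 14->6, 10->4
rank(y): 1->1, 2->2, 5->5, 3->3, 6->6, 4->4
Step 2: d_i = R_x(i) - R_y(i); compute d_i^2.
  (1-1)^2=0, (3-2)^2=1, (5-5)^2=0, (2-3)^2=1, (6-6)^2=0, (4-4)^2=0
sum(d^2) = 2.
Step 3: rho = 1 - 6*2 / (6*(6^2 - 1)) = 1 - 12/210 = 0.942857.
Step 4: Under H0, t = rho * sqrt((n-2)/(1-rho^2)) = 5.6595 ~ t(4).
Step 5: Two-sided p-value from the t-distribution with 4 df = 0.004805.
Step 6: alpha = 0.05. reject H0.

rho = 0.9429, p = 0.004805, reject H0 at alpha = 0.05.


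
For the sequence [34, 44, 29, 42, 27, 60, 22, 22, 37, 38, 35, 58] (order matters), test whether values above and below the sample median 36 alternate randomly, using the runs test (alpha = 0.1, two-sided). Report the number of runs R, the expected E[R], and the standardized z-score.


Step 1: Compute median = 36; label A = above, B = below.
Labels in order: BABABABBAABA  (n_A = 6, n_B = 6)
Step 2: Count runs R = 10.
Step 3: Under H0 (random ordering), E[R] = 2*n_A*n_B/(n_A+n_B) + 1 = 2*6*6/12 + 1 = 7.0000.
        Var[R] = 2*n_A*n_B*(2*n_A*n_B - n_A - n_B) / ((n_A+n_B)^2 * (n_A+n_B-1)) = 4320/1584 = 2.7273.
        SD[R] = 1.6514.
Step 4: Continuity-corrected z = (R - 0.5 - E[R]) / SD[R] = (10 - 0.5 - 7.0000) / 1.6514 = 1.5138.
Step 5: Two-sided p-value via normal approximation = 2*(1 - Phi(|z|)) = 0.130070.
Step 6: alpha = 0.1. fail to reject H0.

R = 10, z = 1.5138, p = 0.130070, fail to reject H0.


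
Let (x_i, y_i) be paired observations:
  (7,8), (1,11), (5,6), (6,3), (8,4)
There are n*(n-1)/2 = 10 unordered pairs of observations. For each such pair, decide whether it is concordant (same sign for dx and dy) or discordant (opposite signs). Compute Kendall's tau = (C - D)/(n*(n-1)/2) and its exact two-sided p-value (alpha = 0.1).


Step 1: Enumerate the 10 unordered pairs (i,j) with i<j and classify each by sign(x_j-x_i) * sign(y_j-y_i).
  (1,2):dx=-6,dy=+3->D; (1,3):dx=-2,dy=-2->C; (1,4):dx=-1,dy=-5->C; (1,5):dx=+1,dy=-4->D
  (2,3):dx=+4,dy=-5->D; (2,4):dx=+5,dy=-8->D; (2,5):dx=+7,dy=-7->D; (3,4):dx=+1,dy=-3->D
  (3,5):dx=+3,dy=-2->D; (4,5):dx=+2,dy=+1->C
Step 2: C = 3, D = 7, total pairs = 10.
Step 3: tau = (C - D)/(n(n-1)/2) = (3 - 7)/10 = -0.400000.
Step 4: Exact two-sided p-value (enumerate n! = 120 permutations of y under H0): p = 0.483333.
Step 5: alpha = 0.1. fail to reject H0.

tau_b = -0.4000 (C=3, D=7), p = 0.483333, fail to reject H0.


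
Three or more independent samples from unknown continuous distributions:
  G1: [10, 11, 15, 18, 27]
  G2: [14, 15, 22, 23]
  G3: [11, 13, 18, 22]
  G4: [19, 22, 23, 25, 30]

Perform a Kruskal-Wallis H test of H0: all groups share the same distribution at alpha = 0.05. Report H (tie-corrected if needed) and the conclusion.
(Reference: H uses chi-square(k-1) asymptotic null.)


Step 1: Combine all N = 18 observations and assign midranks.
sorted (value, group, rank): (10,G1,1), (11,G1,2.5), (11,G3,2.5), (13,G3,4), (14,G2,5), (15,G1,6.5), (15,G2,6.5), (18,G1,8.5), (18,G3,8.5), (19,G4,10), (22,G2,12), (22,G3,12), (22,G4,12), (23,G2,14.5), (23,G4,14.5), (25,G4,16), (27,G1,17), (30,G4,18)
Step 2: Sum ranks within each group.
R_1 = 35.5 (n_1 = 5)
R_2 = 38 (n_2 = 4)
R_3 = 27 (n_3 = 4)
R_4 = 70.5 (n_4 = 5)
Step 3: H = 12/(N(N+1)) * sum(R_i^2/n_i) - 3(N+1)
     = 12/(18*19) * (35.5^2/5 + 38^2/4 + 27^2/4 + 70.5^2/5) - 3*19
     = 0.035088 * 1789.35 - 57
     = 5.784211.
Step 4: Ties present; correction factor C = 1 - 48/(18^3 - 18) = 0.991744. Corrected H = 5.784211 / 0.991744 = 5.832362.
Step 5: Under H0, H ~ chi^2(3); p-value = 0.120057.
Step 6: alpha = 0.05. fail to reject H0.

H = 5.8324, df = 3, p = 0.120057, fail to reject H0.


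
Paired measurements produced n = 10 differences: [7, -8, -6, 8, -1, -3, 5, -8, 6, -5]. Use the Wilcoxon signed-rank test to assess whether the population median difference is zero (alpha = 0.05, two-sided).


Step 1: Drop any zero differences (none here) and take |d_i|.
|d| = [7, 8, 6, 8, 1, 3, 5, 8, 6, 5]
Step 2: Midrank |d_i| (ties get averaged ranks).
ranks: |7|->7, |8|->9, |6|->5.5, |8|->9, |1|->1, |3|->2, |5|->3.5, |8|->9, |6|->5.5, |5|->3.5
Step 3: Attach original signs; sum ranks with positive sign and with negative sign.
W+ = 7 + 9 + 3.5 + 5.5 = 25
W- = 9 + 5.5 + 1 + 2 + 9 + 3.5 = 30
(Check: W+ + W- = 55 should equal n(n+1)/2 = 55.)
Step 4: Test statistic W = min(W+, W-) = 25.
Step 5: Ties in |d|, so use the tie-corrected normal approximation.
        E[W] = n(n+1)/4 = 10*11/4 = 27.5.
        Tie groups: |d|=5 (t=2), |d|=6 (t=2), |d|=8 (t=3); sum(t^3 - t) = 36.
        Var[W] = n(n+1)(2n+1)/24 - sum(t^3-t)/48 = 2310/24 - 36/48 = 95.5.
        z = (W - E[W]) / sqrt(Var[W]) = (25 - 27.5) / 9.7724 = -0.2558.
        Two-sided p = 2*Phi(z) = 0.798088.
Step 6: alpha = 0.05. fail to reject H0.

W+ = 25, W- = 30, W = min = 25, p = 0.798088, fail to reject H0.


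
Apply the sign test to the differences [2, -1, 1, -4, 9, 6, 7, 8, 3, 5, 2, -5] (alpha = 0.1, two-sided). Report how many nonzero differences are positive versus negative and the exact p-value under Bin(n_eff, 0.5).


Step 1: Discard zero differences. Original n = 12; n_eff = number of nonzero differences = 12.
Nonzero differences (with sign): +2, -1, +1, -4, +9, +6, +7, +8, +3, +5, +2, -5
Step 2: Count signs: positive = 9, negative = 3.
Step 3: Under H0: P(positive) = 0.5, so the number of positives S ~ Bin(12, 0.5).
Step 4: Two-sided exact p-value = sum of Bin(12,0.5) probabilities at or below the observed probability = 0.145996.
Step 5: alpha = 0.1. fail to reject H0.

n_eff = 12, pos = 9, neg = 3, p = 0.145996, fail to reject H0.


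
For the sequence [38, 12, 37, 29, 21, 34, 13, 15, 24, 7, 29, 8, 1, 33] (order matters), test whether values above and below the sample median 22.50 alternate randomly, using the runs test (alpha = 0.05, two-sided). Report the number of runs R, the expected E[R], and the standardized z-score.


Step 1: Compute median = 22.50; label A = above, B = below.
Labels in order: ABAABABBABABBA  (n_A = 7, n_B = 7)
Step 2: Count runs R = 11.
Step 3: Under H0 (random ordering), E[R] = 2*n_A*n_B/(n_A+n_B) + 1 = 2*7*7/14 + 1 = 8.0000.
        Var[R] = 2*n_A*n_B*(2*n_A*n_B - n_A - n_B) / ((n_A+n_B)^2 * (n_A+n_B-1)) = 8232/2548 = 3.2308.
        SD[R] = 1.7974.
Step 4: Continuity-corrected z = (R - 0.5 - E[R]) / SD[R] = (11 - 0.5 - 8.0000) / 1.7974 = 1.3909.
Step 5: Two-sided p-value via normal approximation = 2*(1 - Phi(|z|)) = 0.164264.
Step 6: alpha = 0.05. fail to reject H0.

R = 11, z = 1.3909, p = 0.164264, fail to reject H0.


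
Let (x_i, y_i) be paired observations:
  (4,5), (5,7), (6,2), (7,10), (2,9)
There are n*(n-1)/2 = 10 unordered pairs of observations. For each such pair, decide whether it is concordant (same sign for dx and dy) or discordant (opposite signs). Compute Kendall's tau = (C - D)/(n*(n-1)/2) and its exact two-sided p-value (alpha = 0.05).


Step 1: Enumerate the 10 unordered pairs (i,j) with i<j and classify each by sign(x_j-x_i) * sign(y_j-y_i).
  (1,2):dx=+1,dy=+2->C; (1,3):dx=+2,dy=-3->D; (1,4):dx=+3,dy=+5->C; (1,5):dx=-2,dy=+4->D
  (2,3):dx=+1,dy=-5->D; (2,4):dx=+2,dy=+3->C; (2,5):dx=-3,dy=+2->D; (3,4):dx=+1,dy=+8->C
  (3,5):dx=-4,dy=+7->D; (4,5):dx=-5,dy=-1->C
Step 2: C = 5, D = 5, total pairs = 10.
Step 3: tau = (C - D)/(n(n-1)/2) = (5 - 5)/10 = 0.000000.
Step 4: Exact two-sided p-value (enumerate n! = 120 permutations of y under H0): p = 1.000000.
Step 5: alpha = 0.05. fail to reject H0.

tau_b = 0.0000 (C=5, D=5), p = 1.000000, fail to reject H0.


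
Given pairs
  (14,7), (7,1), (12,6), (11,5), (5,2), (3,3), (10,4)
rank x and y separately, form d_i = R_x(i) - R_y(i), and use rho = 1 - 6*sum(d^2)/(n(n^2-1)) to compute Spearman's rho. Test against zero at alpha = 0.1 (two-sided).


Step 1: Rank x and y separately (midranks; no ties here).
rank(x): 14->7, 7->3, 12->6, 11->5, 5->2, 3->1, 10->4
rank(y): 7->7, 1->1, 6->6, 5->5, 2->2, 3->3, 4->4
Step 2: d_i = R_x(i) - R_y(i); compute d_i^2.
  (7-7)^2=0, (3-1)^2=4, (6-6)^2=0, (5-5)^2=0, (2-2)^2=0, (1-3)^2=4, (4-4)^2=0
sum(d^2) = 8.
Step 3: rho = 1 - 6*8 / (7*(7^2 - 1)) = 1 - 48/336 = 0.857143.
Step 4: Under H0, t = rho * sqrt((n-2)/(1-rho^2)) = 3.7210 ~ t(5).
Step 5: Two-sided p-value from the t-distribution with 5 df = 0.013697.
Step 6: alpha = 0.1. reject H0.

rho = 0.8571, p = 0.013697, reject H0 at alpha = 0.1.


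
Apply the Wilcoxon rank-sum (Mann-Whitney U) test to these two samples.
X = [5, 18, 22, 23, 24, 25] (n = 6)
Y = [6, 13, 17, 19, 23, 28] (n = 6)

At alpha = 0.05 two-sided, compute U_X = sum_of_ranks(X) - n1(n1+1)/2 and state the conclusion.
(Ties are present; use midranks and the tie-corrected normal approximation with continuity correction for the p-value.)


Step 1: Combine and sort all 12 observations; assign midranks.
sorted (value, group): (5,X), (6,Y), (13,Y), (17,Y), (18,X), (19,Y), (22,X), (23,X), (23,Y), (24,X), (25,X), (28,Y)
ranks: 5->1, 6->2, 13->3, 17->4, 18->5, 19->6, 22->7, 23->8.5, 23->8.5, 24->10, 25->11, 28->12
Step 2: Rank sum for X: R1 = 1 + 5 + 7 + 8.5 + 10 + 11 = 42.5.
Step 3: U_X = R1 - n1(n1+1)/2 = 42.5 - 6*7/2 = 42.5 - 21 = 21.5.
       U_Y = n1*n2 - U_X = 36 - 21.5 = 14.5.
Step 4: Ties are present, so use the tie-corrected normal approximation (with continuity correction) for the p-value.
Step 5: p-value = 0.630356; compare to alpha = 0.05. fail to reject H0.

U_X = 21.5, p = 0.630356, fail to reject H0 at alpha = 0.05.


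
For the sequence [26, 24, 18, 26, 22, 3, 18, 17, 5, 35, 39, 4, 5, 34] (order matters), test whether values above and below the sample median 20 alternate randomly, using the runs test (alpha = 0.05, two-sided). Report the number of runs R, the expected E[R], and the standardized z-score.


Step 1: Compute median = 20; label A = above, B = below.
Labels in order: AABAABBBBAABBA  (n_A = 7, n_B = 7)
Step 2: Count runs R = 7.
Step 3: Under H0 (random ordering), E[R] = 2*n_A*n_B/(n_A+n_B) + 1 = 2*7*7/14 + 1 = 8.0000.
        Var[R] = 2*n_A*n_B*(2*n_A*n_B - n_A - n_B) / ((n_A+n_B)^2 * (n_A+n_B-1)) = 8232/2548 = 3.2308.
        SD[R] = 1.7974.
Step 4: Continuity-corrected z = (R + 0.5 - E[R]) / SD[R] = (7 + 0.5 - 8.0000) / 1.7974 = -0.2782.
Step 5: Two-sided p-value via normal approximation = 2*(1 - Phi(|z|)) = 0.780879.
Step 6: alpha = 0.05. fail to reject H0.

R = 7, z = -0.2782, p = 0.780879, fail to reject H0.


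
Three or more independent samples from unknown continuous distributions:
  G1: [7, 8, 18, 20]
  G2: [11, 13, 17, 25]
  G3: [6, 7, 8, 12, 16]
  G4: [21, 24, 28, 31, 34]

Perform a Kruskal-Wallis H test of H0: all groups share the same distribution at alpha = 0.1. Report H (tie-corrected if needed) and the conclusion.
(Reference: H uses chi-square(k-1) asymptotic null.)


Step 1: Combine all N = 18 observations and assign midranks.
sorted (value, group, rank): (6,G3,1), (7,G1,2.5), (7,G3,2.5), (8,G1,4.5), (8,G3,4.5), (11,G2,6), (12,G3,7), (13,G2,8), (16,G3,9), (17,G2,10), (18,G1,11), (20,G1,12), (21,G4,13), (24,G4,14), (25,G2,15), (28,G4,16), (31,G4,17), (34,G4,18)
Step 2: Sum ranks within each group.
R_1 = 30 (n_1 = 4)
R_2 = 39 (n_2 = 4)
R_3 = 24 (n_3 = 5)
R_4 = 78 (n_4 = 5)
Step 3: H = 12/(N(N+1)) * sum(R_i^2/n_i) - 3(N+1)
     = 12/(18*19) * (30^2/4 + 39^2/4 + 24^2/5 + 78^2/5) - 3*19
     = 0.035088 * 1937.25 - 57
     = 10.973684.
Step 4: Ties present; correction factor C = 1 - 12/(18^3 - 18) = 0.997936. Corrected H = 10.973684 / 0.997936 = 10.996381.
Step 5: Under H0, H ~ chi^2(3); p-value = 0.011745.
Step 6: alpha = 0.1. reject H0.

H = 10.9964, df = 3, p = 0.011745, reject H0.


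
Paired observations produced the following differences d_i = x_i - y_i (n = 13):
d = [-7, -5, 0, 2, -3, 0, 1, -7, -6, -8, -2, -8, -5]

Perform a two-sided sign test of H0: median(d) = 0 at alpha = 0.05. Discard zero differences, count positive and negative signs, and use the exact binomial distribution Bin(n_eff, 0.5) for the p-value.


Step 1: Discard zero differences. Original n = 13; n_eff = number of nonzero differences = 11.
Nonzero differences (with sign): -7, -5, +2, -3, +1, -7, -6, -8, -2, -8, -5
Step 2: Count signs: positive = 2, negative = 9.
Step 3: Under H0: P(positive) = 0.5, so the number of positives S ~ Bin(11, 0.5).
Step 4: Two-sided exact p-value = sum of Bin(11,0.5) probabilities at or below the observed probability = 0.065430.
Step 5: alpha = 0.05. fail to reject H0.

n_eff = 11, pos = 2, neg = 9, p = 0.065430, fail to reject H0.


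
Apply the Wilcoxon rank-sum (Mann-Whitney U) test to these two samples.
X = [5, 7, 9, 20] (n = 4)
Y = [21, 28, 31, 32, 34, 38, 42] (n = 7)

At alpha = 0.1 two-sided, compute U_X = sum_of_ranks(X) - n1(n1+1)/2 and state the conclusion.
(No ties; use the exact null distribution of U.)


Step 1: Combine and sort all 11 observations; assign midranks.
sorted (value, group): (5,X), (7,X), (9,X), (20,X), (21,Y), (28,Y), (31,Y), (32,Y), (34,Y), (38,Y), (42,Y)
ranks: 5->1, 7->2, 9->3, 20->4, 21->5, 28->6, 31->7, 32->8, 34->9, 38->10, 42->11
Step 2: Rank sum for X: R1 = 1 + 2 + 3 + 4 = 10.
Step 3: U_X = R1 - n1(n1+1)/2 = 10 - 4*5/2 = 10 - 10 = 0.
       U_Y = n1*n2 - U_X = 28 - 0 = 28.
Step 4: No ties, so the exact null distribution of U (based on enumerating the C(11,4) = 330 equally likely rank assignments) gives the two-sided p-value.
Step 5: p-value = 0.006061; compare to alpha = 0.1. reject H0.

U_X = 0, p = 0.006061, reject H0 at alpha = 0.1.


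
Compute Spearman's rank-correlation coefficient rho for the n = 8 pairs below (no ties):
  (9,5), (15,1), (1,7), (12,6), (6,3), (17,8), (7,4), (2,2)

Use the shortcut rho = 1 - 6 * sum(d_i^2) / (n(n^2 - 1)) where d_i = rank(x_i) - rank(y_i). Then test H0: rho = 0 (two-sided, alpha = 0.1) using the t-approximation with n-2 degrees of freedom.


Step 1: Rank x and y separately (midranks; no ties here).
rank(x): 9->5, 15->7, 1->1, 12->6, 6->3, 17->8, 7->4, 2->2
rank(y): 5->5, 1->1, 7->7, 6->6, 3->3, 8->8, 4->4, 2->2
Step 2: d_i = R_x(i) - R_y(i); compute d_i^2.
  (5-5)^2=0, (7-1)^2=36, (1-7)^2=36, (6-6)^2=0, (3-3)^2=0, (8-8)^2=0, (4-4)^2=0, (2-2)^2=0
sum(d^2) = 72.
Step 3: rho = 1 - 6*72 / (8*(8^2 - 1)) = 1 - 432/504 = 0.142857.
Step 4: Under H0, t = rho * sqrt((n-2)/(1-rho^2)) = 0.3536 ~ t(6).
Step 5: Two-sided p-value from the t-distribution with 6 df = 0.735765.
Step 6: alpha = 0.1. fail to reject H0.

rho = 0.1429, p = 0.735765, fail to reject H0 at alpha = 0.1.


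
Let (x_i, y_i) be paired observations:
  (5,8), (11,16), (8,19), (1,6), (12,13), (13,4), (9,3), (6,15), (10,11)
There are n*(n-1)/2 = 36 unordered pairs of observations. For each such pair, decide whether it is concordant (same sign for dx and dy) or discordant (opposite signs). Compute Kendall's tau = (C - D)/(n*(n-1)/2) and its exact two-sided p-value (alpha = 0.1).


Step 1: Enumerate the 36 unordered pairs (i,j) with i<j and classify each by sign(x_j-x_i) * sign(y_j-y_i).
  (1,2):dx=+6,dy=+8->C; (1,3):dx=+3,dy=+11->C; (1,4):dx=-4,dy=-2->C; (1,5):dx=+7,dy=+5->C
  (1,6):dx=+8,dy=-4->D; (1,7):dx=+4,dy=-5->D; (1,8):dx=+1,dy=+7->C; (1,9):dx=+5,dy=+3->C
  (2,3):dx=-3,dy=+3->D; (2,4):dx=-10,dy=-10->C; (2,5):dx=+1,dy=-3->D; (2,6):dx=+2,dy=-12->D
  (2,7):dx=-2,dy=-13->C; (2,8):dx=-5,dy=-1->C; (2,9):dx=-1,dy=-5->C; (3,4):dx=-7,dy=-13->C
  (3,5):dx=+4,dy=-6->D; (3,6):dx=+5,dy=-15->D; (3,7):dx=+1,dy=-16->D; (3,8):dx=-2,dy=-4->C
  (3,9):dx=+2,dy=-8->D; (4,5):dx=+11,dy=+7->C; (4,6):dx=+12,dy=-2->D; (4,7):dx=+8,dy=-3->D
  (4,8):dx=+5,dy=+9->C; (4,9):dx=+9,dy=+5->C; (5,6):dx=+1,dy=-9->D; (5,7):dx=-3,dy=-10->C
  (5,8):dx=-6,dy=+2->D; (5,9):dx=-2,dy=-2->C; (6,7):dx=-4,dy=-1->C; (6,8):dx=-7,dy=+11->D
  (6,9):dx=-3,dy=+7->D; (7,8):dx=-3,dy=+12->D; (7,9):dx=+1,dy=+8->C; (8,9):dx=+4,dy=-4->D
Step 2: C = 19, D = 17, total pairs = 36.
Step 3: tau = (C - D)/(n(n-1)/2) = (19 - 17)/36 = 0.055556.
Step 4: Exact two-sided p-value (enumerate n! = 362880 permutations of y under H0): p = 0.919455.
Step 5: alpha = 0.1. fail to reject H0.

tau_b = 0.0556 (C=19, D=17), p = 0.919455, fail to reject H0.


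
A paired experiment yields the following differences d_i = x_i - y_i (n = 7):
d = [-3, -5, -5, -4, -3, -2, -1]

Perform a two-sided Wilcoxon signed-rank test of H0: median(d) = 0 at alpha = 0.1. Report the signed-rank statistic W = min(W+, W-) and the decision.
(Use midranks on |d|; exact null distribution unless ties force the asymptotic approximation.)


Step 1: Drop any zero differences (none here) and take |d_i|.
|d| = [3, 5, 5, 4, 3, 2, 1]
Step 2: Midrank |d_i| (ties get averaged ranks).
ranks: |3|->3.5, |5|->6.5, |5|->6.5, |4|->5, |3|->3.5, |2|->2, |1|->1
Step 3: Attach original signs; sum ranks with positive sign and with negative sign.
W+ = 0 = 0
W- = 3.5 + 6.5 + 6.5 + 5 + 3.5 + 2 + 1 = 28
(Check: W+ + W- = 28 should equal n(n+1)/2 = 28.)
Step 4: Test statistic W = min(W+, W-) = 0.
Step 5: Ties in |d|, so use the tie-corrected normal approximation.
        E[W] = n(n+1)/4 = 7*8/4 = 14.
        Tie groups: |d|=3 (t=2), |d|=5 (t=2); sum(t^3 - t) = 12.
        Var[W] = n(n+1)(2n+1)/24 - sum(t^3-t)/48 = 840/24 - 12/48 = 34.75.
        z = (W - E[W]) / sqrt(Var[W]) = (0 - 14) / 5.8949 = -2.3749.
        Two-sided p = 2*Phi(z) = 0.017552.
Step 6: alpha = 0.1. reject H0.

W+ = 0, W- = 28, W = min = 0, p = 0.017552, reject H0.


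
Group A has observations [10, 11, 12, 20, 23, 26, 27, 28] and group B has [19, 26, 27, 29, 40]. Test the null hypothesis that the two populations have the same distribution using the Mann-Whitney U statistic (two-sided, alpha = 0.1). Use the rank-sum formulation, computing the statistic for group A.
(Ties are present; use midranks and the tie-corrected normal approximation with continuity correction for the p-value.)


Step 1: Combine and sort all 13 observations; assign midranks.
sorted (value, group): (10,X), (11,X), (12,X), (19,Y), (20,X), (23,X), (26,X), (26,Y), (27,X), (27,Y), (28,X), (29,Y), (40,Y)
ranks: 10->1, 11->2, 12->3, 19->4, 20->5, 23->6, 26->7.5, 26->7.5, 27->9.5, 27->9.5, 28->11, 29->12, 40->13
Step 2: Rank sum for X: R1 = 1 + 2 + 3 + 5 + 6 + 7.5 + 9.5 + 11 = 45.
Step 3: U_X = R1 - n1(n1+1)/2 = 45 - 8*9/2 = 45 - 36 = 9.
       U_Y = n1*n2 - U_X = 40 - 9 = 31.
Step 4: Ties are present, so use the tie-corrected normal approximation (with continuity correction) for the p-value.
Step 5: p-value = 0.123248; compare to alpha = 0.1. fail to reject H0.

U_X = 9, p = 0.123248, fail to reject H0 at alpha = 0.1.


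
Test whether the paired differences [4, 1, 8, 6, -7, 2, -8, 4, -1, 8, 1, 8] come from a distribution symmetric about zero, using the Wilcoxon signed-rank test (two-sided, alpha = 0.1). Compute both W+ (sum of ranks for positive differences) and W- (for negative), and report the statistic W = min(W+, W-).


Step 1: Drop any zero differences (none here) and take |d_i|.
|d| = [4, 1, 8, 6, 7, 2, 8, 4, 1, 8, 1, 8]
Step 2: Midrank |d_i| (ties get averaged ranks).
ranks: |4|->5.5, |1|->2, |8|->10.5, |6|->7, |7|->8, |2|->4, |8|->10.5, |4|->5.5, |1|->2, |8|->10.5, |1|->2, |8|->10.5
Step 3: Attach original signs; sum ranks with positive sign and with negative sign.
W+ = 5.5 + 2 + 10.5 + 7 + 4 + 5.5 + 10.5 + 2 + 10.5 = 57.5
W- = 8 + 10.5 + 2 = 20.5
(Check: W+ + W- = 78 should equal n(n+1)/2 = 78.)
Step 4: Test statistic W = min(W+, W-) = 20.5.
Step 5: Ties in |d|, so use the tie-corrected normal approximation.
        E[W] = n(n+1)/4 = 12*13/4 = 39.
        Tie groups: |d|=1 (t=3), |d|=4 (t=2), |d|=8 (t=4); sum(t^3 - t) = 90.
        Var[W] = n(n+1)(2n+1)/24 - sum(t^3-t)/48 = 3900/24 - 90/48 = 160.625.
        z = (W - E[W]) / sqrt(Var[W]) = (20.5 - 39) / 12.6738 = -1.4597.
        Two-sided p = 2*Phi(z) = 0.144371.
Step 6: alpha = 0.1. fail to reject H0.

W+ = 57.5, W- = 20.5, W = min = 20.5, p = 0.144371, fail to reject H0.


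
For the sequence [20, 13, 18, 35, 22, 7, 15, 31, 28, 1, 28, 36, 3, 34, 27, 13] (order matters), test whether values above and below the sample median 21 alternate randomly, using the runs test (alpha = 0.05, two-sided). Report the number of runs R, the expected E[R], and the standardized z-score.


Step 1: Compute median = 21; label A = above, B = below.
Labels in order: BBBAABBAABAABAAB  (n_A = 8, n_B = 8)
Step 2: Count runs R = 9.
Step 3: Under H0 (random ordering), E[R] = 2*n_A*n_B/(n_A+n_B) + 1 = 2*8*8/16 + 1 = 9.0000.
        Var[R] = 2*n_A*n_B*(2*n_A*n_B - n_A - n_B) / ((n_A+n_B)^2 * (n_A+n_B-1)) = 14336/3840 = 3.7333.
        SD[R] = 1.9322.
Step 4: R = E[R], so z = 0 with no continuity correction.
Step 5: Two-sided p-value via normal approximation = 2*(1 - Phi(|z|)) = 1.000000.
Step 6: alpha = 0.05. fail to reject H0.

R = 9, z = 0.0000, p = 1.000000, fail to reject H0.


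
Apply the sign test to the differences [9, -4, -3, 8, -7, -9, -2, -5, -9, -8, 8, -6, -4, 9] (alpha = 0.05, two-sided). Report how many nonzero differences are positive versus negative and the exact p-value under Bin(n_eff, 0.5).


Step 1: Discard zero differences. Original n = 14; n_eff = number of nonzero differences = 14.
Nonzero differences (with sign): +9, -4, -3, +8, -7, -9, -2, -5, -9, -8, +8, -6, -4, +9
Step 2: Count signs: positive = 4, negative = 10.
Step 3: Under H0: P(positive) = 0.5, so the number of positives S ~ Bin(14, 0.5).
Step 4: Two-sided exact p-value = sum of Bin(14,0.5) probabilities at or below the observed probability = 0.179565.
Step 5: alpha = 0.05. fail to reject H0.

n_eff = 14, pos = 4, neg = 10, p = 0.179565, fail to reject H0.


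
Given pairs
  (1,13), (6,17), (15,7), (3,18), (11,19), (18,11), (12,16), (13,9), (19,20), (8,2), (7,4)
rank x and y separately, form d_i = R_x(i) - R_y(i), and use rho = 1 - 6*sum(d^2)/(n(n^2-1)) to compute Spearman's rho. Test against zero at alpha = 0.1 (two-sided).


Step 1: Rank x and y separately (midranks; no ties here).
rank(x): 1->1, 6->3, 15->9, 3->2, 11->6, 18->10, 12->7, 13->8, 19->11, 8->5, 7->4
rank(y): 13->6, 17->8, 7->3, 18->9, 19->10, 11->5, 16->7, 9->4, 20->11, 2->1, 4->2
Step 2: d_i = R_x(i) - R_y(i); compute d_i^2.
  (1-6)^2=25, (3-8)^2=25, (9-3)^2=36, (2-9)^2=49, (6-10)^2=16, (10-5)^2=25, (7-7)^2=0, (8-4)^2=16, (11-11)^2=0, (5-1)^2=16, (4-2)^2=4
sum(d^2) = 212.
Step 3: rho = 1 - 6*212 / (11*(11^2 - 1)) = 1 - 1272/1320 = 0.036364.
Step 4: Under H0, t = rho * sqrt((n-2)/(1-rho^2)) = 0.1092 ~ t(9).
Step 5: Two-sided p-value from the t-distribution with 9 df = 0.915468.
Step 6: alpha = 0.1. fail to reject H0.

rho = 0.0364, p = 0.915468, fail to reject H0 at alpha = 0.1.


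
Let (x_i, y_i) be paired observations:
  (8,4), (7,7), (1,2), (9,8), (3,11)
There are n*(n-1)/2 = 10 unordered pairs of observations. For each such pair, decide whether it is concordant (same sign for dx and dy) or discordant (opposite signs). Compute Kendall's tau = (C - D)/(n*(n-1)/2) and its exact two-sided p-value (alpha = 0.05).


Step 1: Enumerate the 10 unordered pairs (i,j) with i<j and classify each by sign(x_j-x_i) * sign(y_j-y_i).
  (1,2):dx=-1,dy=+3->D; (1,3):dx=-7,dy=-2->C; (1,4):dx=+1,dy=+4->C; (1,5):dx=-5,dy=+7->D
  (2,3):dx=-6,dy=-5->C; (2,4):dx=+2,dy=+1->C; (2,5):dx=-4,dy=+4->D; (3,4):dx=+8,dy=+6->C
  (3,5):dx=+2,dy=+9->C; (4,5):dx=-6,dy=+3->D
Step 2: C = 6, D = 4, total pairs = 10.
Step 3: tau = (C - D)/(n(n-1)/2) = (6 - 4)/10 = 0.200000.
Step 4: Exact two-sided p-value (enumerate n! = 120 permutations of y under H0): p = 0.816667.
Step 5: alpha = 0.05. fail to reject H0.

tau_b = 0.2000 (C=6, D=4), p = 0.816667, fail to reject H0.


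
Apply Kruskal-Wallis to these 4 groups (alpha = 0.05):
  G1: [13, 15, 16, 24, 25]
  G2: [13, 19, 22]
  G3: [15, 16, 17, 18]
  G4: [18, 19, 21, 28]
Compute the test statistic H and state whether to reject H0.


Step 1: Combine all N = 16 observations and assign midranks.
sorted (value, group, rank): (13,G1,1.5), (13,G2,1.5), (15,G1,3.5), (15,G3,3.5), (16,G1,5.5), (16,G3,5.5), (17,G3,7), (18,G3,8.5), (18,G4,8.5), (19,G2,10.5), (19,G4,10.5), (21,G4,12), (22,G2,13), (24,G1,14), (25,G1,15), (28,G4,16)
Step 2: Sum ranks within each group.
R_1 = 39.5 (n_1 = 5)
R_2 = 25 (n_2 = 3)
R_3 = 24.5 (n_3 = 4)
R_4 = 47 (n_4 = 4)
Step 3: H = 12/(N(N+1)) * sum(R_i^2/n_i) - 3(N+1)
     = 12/(16*17) * (39.5^2/5 + 25^2/3 + 24.5^2/4 + 47^2/4) - 3*17
     = 0.044118 * 1222.7 - 51
     = 2.942463.
Step 4: Ties present; correction factor C = 1 - 30/(16^3 - 16) = 0.992647. Corrected H = 2.942463 / 0.992647 = 2.964259.
Step 5: Under H0, H ~ chi^2(3); p-value = 0.397169.
Step 6: alpha = 0.05. fail to reject H0.

H = 2.9643, df = 3, p = 0.397169, fail to reject H0.


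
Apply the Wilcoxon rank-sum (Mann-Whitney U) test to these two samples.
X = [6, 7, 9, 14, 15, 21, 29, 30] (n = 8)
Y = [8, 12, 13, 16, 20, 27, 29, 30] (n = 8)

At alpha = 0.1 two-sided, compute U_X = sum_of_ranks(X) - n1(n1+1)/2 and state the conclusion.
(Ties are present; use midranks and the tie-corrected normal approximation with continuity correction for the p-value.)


Step 1: Combine and sort all 16 observations; assign midranks.
sorted (value, group): (6,X), (7,X), (8,Y), (9,X), (12,Y), (13,Y), (14,X), (15,X), (16,Y), (20,Y), (21,X), (27,Y), (29,X), (29,Y), (30,X), (30,Y)
ranks: 6->1, 7->2, 8->3, 9->4, 12->5, 13->6, 14->7, 15->8, 16->9, 20->10, 21->11, 27->12, 29->13.5, 29->13.5, 30->15.5, 30->15.5
Step 2: Rank sum for X: R1 = 1 + 2 + 4 + 7 + 8 + 11 + 13.5 + 15.5 = 62.
Step 3: U_X = R1 - n1(n1+1)/2 = 62 - 8*9/2 = 62 - 36 = 26.
       U_Y = n1*n2 - U_X = 64 - 26 = 38.
Step 4: Ties are present, so use the tie-corrected normal approximation (with continuity correction) for the p-value.
Step 5: p-value = 0.562949; compare to alpha = 0.1. fail to reject H0.

U_X = 26, p = 0.562949, fail to reject H0 at alpha = 0.1.


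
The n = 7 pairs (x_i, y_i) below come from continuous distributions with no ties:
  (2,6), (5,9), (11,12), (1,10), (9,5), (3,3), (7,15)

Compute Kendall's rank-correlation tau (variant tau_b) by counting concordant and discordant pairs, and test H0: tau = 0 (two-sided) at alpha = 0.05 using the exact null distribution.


Step 1: Enumerate the 21 unordered pairs (i,j) with i<j and classify each by sign(x_j-x_i) * sign(y_j-y_i).
  (1,2):dx=+3,dy=+3->C; (1,3):dx=+9,dy=+6->C; (1,4):dx=-1,dy=+4->D; (1,5):dx=+7,dy=-1->D
  (1,6):dx=+1,dy=-3->D; (1,7):dx=+5,dy=+9->C; (2,3):dx=+6,dy=+3->C; (2,4):dx=-4,dy=+1->D
  (2,5):dx=+4,dy=-4->D; (2,6):dx=-2,dy=-6->C; (2,7):dx=+2,dy=+6->C; (3,4):dx=-10,dy=-2->C
  (3,5):dx=-2,dy=-7->C; (3,6):dx=-8,dy=-9->C; (3,7):dx=-4,dy=+3->D; (4,5):dx=+8,dy=-5->D
  (4,6):dx=+2,dy=-7->D; (4,7):dx=+6,dy=+5->C; (5,6):dx=-6,dy=-2->C; (5,7):dx=-2,dy=+10->D
  (6,7):dx=+4,dy=+12->C
Step 2: C = 12, D = 9, total pairs = 21.
Step 3: tau = (C - D)/(n(n-1)/2) = (12 - 9)/21 = 0.142857.
Step 4: Exact two-sided p-value (enumerate n! = 5040 permutations of y under H0): p = 0.772619.
Step 5: alpha = 0.05. fail to reject H0.

tau_b = 0.1429 (C=12, D=9), p = 0.772619, fail to reject H0.


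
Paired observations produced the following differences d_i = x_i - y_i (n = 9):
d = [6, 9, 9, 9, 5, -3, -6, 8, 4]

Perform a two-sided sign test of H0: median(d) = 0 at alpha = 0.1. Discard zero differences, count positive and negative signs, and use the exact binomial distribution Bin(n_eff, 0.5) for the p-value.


Step 1: Discard zero differences. Original n = 9; n_eff = number of nonzero differences = 9.
Nonzero differences (with sign): +6, +9, +9, +9, +5, -3, -6, +8, +4
Step 2: Count signs: positive = 7, negative = 2.
Step 3: Under H0: P(positive) = 0.5, so the number of positives S ~ Bin(9, 0.5).
Step 4: Two-sided exact p-value = sum of Bin(9,0.5) probabilities at or below the observed probability = 0.179688.
Step 5: alpha = 0.1. fail to reject H0.

n_eff = 9, pos = 7, neg = 2, p = 0.179688, fail to reject H0.


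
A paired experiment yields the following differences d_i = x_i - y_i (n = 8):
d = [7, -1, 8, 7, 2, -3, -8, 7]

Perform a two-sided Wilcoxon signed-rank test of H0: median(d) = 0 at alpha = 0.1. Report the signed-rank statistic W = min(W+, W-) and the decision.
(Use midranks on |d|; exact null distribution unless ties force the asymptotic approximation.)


Step 1: Drop any zero differences (none here) and take |d_i|.
|d| = [7, 1, 8, 7, 2, 3, 8, 7]
Step 2: Midrank |d_i| (ties get averaged ranks).
ranks: |7|->5, |1|->1, |8|->7.5, |7|->5, |2|->2, |3|->3, |8|->7.5, |7|->5
Step 3: Attach original signs; sum ranks with positive sign and with negative sign.
W+ = 5 + 7.5 + 5 + 2 + 5 = 24.5
W- = 1 + 3 + 7.5 = 11.5
(Check: W+ + W- = 36 should equal n(n+1)/2 = 36.)
Step 4: Test statistic W = min(W+, W-) = 11.5.
Step 5: Ties in |d|, so use the tie-corrected normal approximation.
        E[W] = n(n+1)/4 = 8*9/4 = 18.
        Tie groups: |d|=7 (t=3), |d|=8 (t=2); sum(t^3 - t) = 30.
        Var[W] = n(n+1)(2n+1)/24 - sum(t^3-t)/48 = 1224/24 - 30/48 = 50.375.
        z = (W - E[W]) / sqrt(Var[W]) = (11.5 - 18) / 7.0975 = -0.9158.
        Two-sided p = 2*Phi(z) = 0.359766.
Step 6: alpha = 0.1. fail to reject H0.

W+ = 24.5, W- = 11.5, W = min = 11.5, p = 0.359766, fail to reject H0.
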